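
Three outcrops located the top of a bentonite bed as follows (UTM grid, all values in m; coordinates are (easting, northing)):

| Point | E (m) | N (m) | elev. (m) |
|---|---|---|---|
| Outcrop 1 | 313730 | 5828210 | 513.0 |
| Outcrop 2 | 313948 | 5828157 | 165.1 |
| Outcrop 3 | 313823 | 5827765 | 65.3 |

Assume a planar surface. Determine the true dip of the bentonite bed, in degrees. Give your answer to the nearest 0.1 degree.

Two edge vectors: Outcrop 1→Outcrop 2 = (218, -53, -347.9), Outcrop 1→Outcrop 3 = (93, -445, -447.7).
Normal n = (Outcrop 1→Outcrop 2) × (Outcrop 1→Outcrop 3) = (-131087.4, 65243.9, -92081).
So ∂z/∂E = −n_x/n_z = −1.42361 and ∂z/∂N = −n_y/n_z = 0.70855.
Gradient magnitude |∇z| = √(a² + b²) = √(2.02666 + 0.50204) = 1.59019.
True dip = arctan(1.59019) = 57.8°, dipping toward ESE (azimuth ≈ 116°).

57.8°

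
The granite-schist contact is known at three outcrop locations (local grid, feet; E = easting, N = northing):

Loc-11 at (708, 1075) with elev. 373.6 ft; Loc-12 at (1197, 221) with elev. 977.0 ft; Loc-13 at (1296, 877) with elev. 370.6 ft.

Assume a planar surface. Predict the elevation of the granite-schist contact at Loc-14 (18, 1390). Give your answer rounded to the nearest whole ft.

304 ft

Two edge vectors: Loc-11→Loc-12 = (489, -854, 603.4), Loc-11→Loc-13 = (588, -198, -3).
Normal n = (Loc-11→Loc-12) × (Loc-11→Loc-13) = (122035.2, 356266.2, 405330).
So ∂z/∂E = −n_x/n_z = −0.30108 and ∂z/∂N = −n_y/n_z = −0.87895.
Intercept c from Loc-11: 373.6 + 213.16 + 944.87 = 1531.64.
At (18, 1390): z = −5.4 − 1221.7 + 1531.64 = 304.5 ft.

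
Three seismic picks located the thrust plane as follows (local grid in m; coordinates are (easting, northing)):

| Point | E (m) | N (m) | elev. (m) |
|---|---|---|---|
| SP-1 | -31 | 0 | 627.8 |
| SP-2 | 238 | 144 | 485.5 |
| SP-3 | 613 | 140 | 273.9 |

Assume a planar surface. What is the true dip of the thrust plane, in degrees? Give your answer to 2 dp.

29.56°

Two edge vectors: SP-1→SP-2 = (269, 144, -142.3), SP-1→SP-3 = (644, 140, -353.9).
Normal n = (SP-1→SP-2) × (SP-1→SP-3) = (-31039.6, 3557.9, -55076).
So ∂z/∂E = −n_x/n_z = −0.56358 and ∂z/∂N = −n_y/n_z = 0.06460.
Gradient magnitude |∇z| = √(a² + b²) = √(0.31762 + 0.00417) = 0.56727.
True dip = arctan(0.56727) = 29.56°, dipping toward E (azimuth ≈ 097°).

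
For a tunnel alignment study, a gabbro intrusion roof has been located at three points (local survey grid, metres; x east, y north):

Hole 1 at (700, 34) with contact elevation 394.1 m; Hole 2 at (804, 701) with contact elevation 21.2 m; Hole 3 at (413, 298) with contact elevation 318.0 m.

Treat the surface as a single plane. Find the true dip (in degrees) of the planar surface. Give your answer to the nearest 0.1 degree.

29.6°

Let the plane be z = a·x + b·y + c.
Hole 2−Hole 1: 104a + 667b = −372.9;  Hole 3−Hole 1: −287a + 264b = −76.1.
Solving gives a = −0.21786, b = −0.52510.
Gradient magnitude |∇z| = √(a² + b²) = √(0.04746 + 0.27573) = 0.56850.
True dip = arctan(0.56850) = 29.6°, dipping toward NNE (azimuth ≈ 023°).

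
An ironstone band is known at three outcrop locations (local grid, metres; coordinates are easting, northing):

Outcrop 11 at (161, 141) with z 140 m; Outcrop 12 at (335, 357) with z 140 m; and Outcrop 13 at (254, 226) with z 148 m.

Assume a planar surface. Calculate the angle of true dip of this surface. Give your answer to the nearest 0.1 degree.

Let the plane be z = a·easting + b·northing + c.
Outcrop 12−Outcrop 11: 174a + 216b = 0;  Outcrop 13−Outcrop 11: 93a + 85b = 8.
Solving gives a = 0.32616, b = −0.26274.
Gradient magnitude |∇z| = √(a² + b²) = √(0.10638 + 0.06903) = 0.41882.
True dip = arctan(0.41882) = 22.7°, dipping toward NW (azimuth ≈ 309°).

22.7°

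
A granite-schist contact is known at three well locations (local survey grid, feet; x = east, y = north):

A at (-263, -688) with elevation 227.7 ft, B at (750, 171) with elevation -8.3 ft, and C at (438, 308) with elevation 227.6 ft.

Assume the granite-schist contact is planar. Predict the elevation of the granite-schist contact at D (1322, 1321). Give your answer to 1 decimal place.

128.7 ft

Two edge vectors: A→B = (1013, 859, -236), A→C = (701, 996, -0.1).
Normal n = (A→B) × (A→C) = (234970.1, -165334.7, 406789).
So ∂z/∂x = −n_x/n_z = −0.577622 and ∂z/∂y = −n_y/n_z = 0.406438.
Intercept c from A: 227.7 − 151.91 + 279.63 = 355.42.
At (1322, 1321): z = −763.6 + 536.9 + 355.42 = 128.7 ft.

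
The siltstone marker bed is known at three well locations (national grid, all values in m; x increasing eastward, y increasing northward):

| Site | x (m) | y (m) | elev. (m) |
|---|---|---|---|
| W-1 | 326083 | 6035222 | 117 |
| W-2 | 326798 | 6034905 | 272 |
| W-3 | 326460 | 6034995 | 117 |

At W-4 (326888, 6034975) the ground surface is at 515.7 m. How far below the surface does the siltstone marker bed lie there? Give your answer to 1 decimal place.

Two edge vectors: W-1→W-2 = (715, -317, 155), W-1→W-3 = (377, -227, 0).
Normal n = (W-1→W-2) × (W-1→W-3) = (35185, 58435, -42796).
So ∂z/∂x = −n_x/n_z = 0.822156276 and ∂z/∂y = −n_y/n_z = 1.365431349.
Intercept c from W-1: 117 − 268091.19 − 8240681.32 = −8508655.50.
At (326888, 6034975): z_contact = 268753.02 + 8240344.05 − 8508655.50 = 441.57 m.
Depth below ground = 515.7 − 441.57 = 74.1 m.

74.1 m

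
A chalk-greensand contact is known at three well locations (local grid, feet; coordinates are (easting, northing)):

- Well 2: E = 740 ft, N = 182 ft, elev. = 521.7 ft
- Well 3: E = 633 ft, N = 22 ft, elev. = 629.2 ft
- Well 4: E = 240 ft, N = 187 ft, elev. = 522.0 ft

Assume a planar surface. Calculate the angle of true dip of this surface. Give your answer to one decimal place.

Two edge vectors: Well 2→Well 3 = (-107, -160, 107.5), Well 2→Well 4 = (-500, 5, 0.3).
Normal n = (Well 2→Well 3) × (Well 2→Well 4) = (-585.5, -53717.9, -80535).
So ∂z/∂E = −n_x/n_z = −0.00727 and ∂z/∂N = −n_y/n_z = −0.66701.
Gradient magnitude |∇z| = √(a² + b²) = √(0.00005 + 0.44491) = 0.66705.
True dip = arctan(0.66705) = 33.7°, dipping toward N (azimuth ≈ 001°).

33.7°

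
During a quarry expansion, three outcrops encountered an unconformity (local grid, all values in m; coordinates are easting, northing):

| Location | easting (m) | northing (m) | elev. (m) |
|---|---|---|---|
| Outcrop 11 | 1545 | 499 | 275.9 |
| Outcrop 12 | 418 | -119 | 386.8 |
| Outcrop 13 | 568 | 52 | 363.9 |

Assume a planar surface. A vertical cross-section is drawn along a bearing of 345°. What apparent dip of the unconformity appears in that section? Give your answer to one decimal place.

Two edge vectors: Outcrop 11→Outcrop 12 = (-1127, -618, 110.9), Outcrop 11→Outcrop 13 = (-977, -447, 88).
Normal n = (Outcrop 11→Outcrop 12) × (Outcrop 11→Outcrop 13) = (-4811.7, -9173.3, -100017).
So ∂z/∂easting = −n_x/n_z = −0.04811 and ∂z/∂northing = −n_y/n_z = −0.09172.
Unit vector along 345° is (sin 345°, cos 345°) = (-0.2588, 0.9659).
Slope in that direction = a·(-0.2588) + b·(0.9659) = −0.07614.
Apparent dip = arctan|0.07614| = 4.4° (true dip is 5.9°, so apparent ≤ true as expected).

4.4°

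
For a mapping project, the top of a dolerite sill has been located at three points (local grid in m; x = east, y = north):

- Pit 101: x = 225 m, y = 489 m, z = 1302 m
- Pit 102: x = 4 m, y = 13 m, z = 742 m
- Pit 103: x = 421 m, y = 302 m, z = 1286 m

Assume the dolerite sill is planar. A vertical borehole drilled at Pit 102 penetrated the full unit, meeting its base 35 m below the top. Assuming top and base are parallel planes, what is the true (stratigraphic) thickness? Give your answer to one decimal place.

Let the plane be z = a·x + b·y + c.
Pit 102−Pit 101: −221a − 476b = −560;  Pit 103−Pit 101: 196a − 187b = −16.
Solving gives a = 0.72130, b = 0.84158.
|∇z| = √(a²+b²) = 1.10839, so dip δ = arctan(1.10839) = 47.94°.
True thickness = vertical thickness × cos δ = 35 × cos 47.94° = 23.4 m.

23.4 m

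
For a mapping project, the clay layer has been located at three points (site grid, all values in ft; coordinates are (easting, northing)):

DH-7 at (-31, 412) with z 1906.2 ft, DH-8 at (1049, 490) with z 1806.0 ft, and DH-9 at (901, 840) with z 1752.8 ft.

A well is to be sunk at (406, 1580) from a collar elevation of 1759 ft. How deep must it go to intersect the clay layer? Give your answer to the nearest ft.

Let the plane be z = a·E + b·N + c.
DH-8−DH-7: 1080a + 78b = −100.2;  DH-9−DH-7: 932a + 428b = −153.4.
Solving gives a = −0.07938, b = −0.18556.
Then c = 1906.2 − a·-31 − b·412 = 1980.19.
At (406, 1580): z_contact = −32.2 − 293.2 + 1980.19 = 1654.8 ft.
Depth below ground = 1759 − 1654.8 = 104 ft.

104 ft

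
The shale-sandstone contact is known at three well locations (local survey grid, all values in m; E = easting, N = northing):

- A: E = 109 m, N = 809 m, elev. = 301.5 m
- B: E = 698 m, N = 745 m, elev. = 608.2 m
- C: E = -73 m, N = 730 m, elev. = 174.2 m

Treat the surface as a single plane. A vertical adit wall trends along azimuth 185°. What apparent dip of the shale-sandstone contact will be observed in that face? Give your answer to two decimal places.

20.64°

Let the plane be z = a·E + b·N + c.
B−A: 589a − 64b = 306.7;  C−A: −182a − 79b = −127.3.
Solving gives a = 0.55650, b = 0.32933.
Unit vector along 185° is (sin 185°, cos 185°) = (-0.0872, -0.9962).
Slope in that direction = a·(-0.0872) + b·(-0.9962) = −0.37658.
Apparent dip = arctan|0.37658| = 20.64° (true dip is 32.9°, so apparent ≤ true as expected).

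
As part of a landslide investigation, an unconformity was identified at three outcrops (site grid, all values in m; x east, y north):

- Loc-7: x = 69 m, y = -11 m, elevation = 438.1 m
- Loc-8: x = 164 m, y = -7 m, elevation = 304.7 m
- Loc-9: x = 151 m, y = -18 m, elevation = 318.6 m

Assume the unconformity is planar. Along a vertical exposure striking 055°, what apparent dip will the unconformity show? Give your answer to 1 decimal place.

Let the plane be z = a·x + b·y + c.
Loc-8−Loc-7: 95a + 4b = −133.4;  Loc-9−Loc-7: 82a − 7b = −119.5.
Solving gives a = −1.42175, b = 0.41662.
Unit vector along 055° is (sin 55°, cos 55°) = (0.8192, 0.5736).
Slope in that direction = a·(0.8192) + b·(0.5736) = −0.92567.
Apparent dip = arctan|0.92567| = 42.8° (true dip is 56.0°, so apparent ≤ true as expected).

42.8°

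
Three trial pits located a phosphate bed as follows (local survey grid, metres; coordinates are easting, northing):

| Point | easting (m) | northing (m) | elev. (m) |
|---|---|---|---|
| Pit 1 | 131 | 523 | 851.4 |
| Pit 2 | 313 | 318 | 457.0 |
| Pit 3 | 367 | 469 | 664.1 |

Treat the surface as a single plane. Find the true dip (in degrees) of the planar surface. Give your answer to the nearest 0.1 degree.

57.9°

Let the plane be z = a·easting + b·northing + c.
Pit 2−Pit 1: 182a − 205b = −394.4;  Pit 3−Pit 1: 236a − 54b = −187.3.
Solving gives a = −0.44353, b = 1.53014.
Gradient magnitude |∇z| = √(a² + b²) = √(0.19672 + 2.34132) = 1.59312.
True dip = arctan(1.59312) = 57.9°, dipping toward SSE (azimuth ≈ 164°).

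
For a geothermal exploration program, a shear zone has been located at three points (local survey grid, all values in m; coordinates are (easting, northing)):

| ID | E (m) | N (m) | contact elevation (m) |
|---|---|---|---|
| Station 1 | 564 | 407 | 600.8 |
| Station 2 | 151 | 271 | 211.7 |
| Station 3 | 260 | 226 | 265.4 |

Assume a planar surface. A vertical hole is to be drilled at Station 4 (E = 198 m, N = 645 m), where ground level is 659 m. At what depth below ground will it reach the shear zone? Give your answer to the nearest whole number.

Let the plane be z = a·E + b·N + c.
Station 2−Station 1: −413a − 136b = −389.1;  Station 3−Station 1: −304a − 181b = −335.4.
Solving gives a = 0.74270, b = 0.60564.
Then c = 600.8 − a·564 − b·407 = −64.58.
At (198, 645): z_contact = 147.1 + 390.6 − 64.58 = 473.1 m.
Depth below ground = 659 − 473.1 = 186 m.

186 m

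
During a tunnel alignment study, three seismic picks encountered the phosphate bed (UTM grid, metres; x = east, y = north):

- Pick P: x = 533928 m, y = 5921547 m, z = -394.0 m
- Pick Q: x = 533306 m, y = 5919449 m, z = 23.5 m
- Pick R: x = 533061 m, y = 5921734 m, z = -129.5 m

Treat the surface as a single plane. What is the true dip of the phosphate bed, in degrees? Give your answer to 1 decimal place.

Two edge vectors: Pick P→Pick Q = (-622, -2098, 417.5), Pick P→Pick R = (-867, 187, 264.5).
Normal n = (Pick P→Pick Q) × (Pick P→Pick R) = (-632993.5, -197453.5, -1935280).
So ∂z/∂x = −n_x/n_z = −0.32708 and ∂z/∂y = −n_y/n_z = −0.10203.
Gradient magnitude |∇z| = √(a² + b²) = √(0.10698 + 0.01041) = 0.34262.
True dip = arctan(0.34262) = 18.9°, dipping toward ENE (azimuth ≈ 073°).

18.9°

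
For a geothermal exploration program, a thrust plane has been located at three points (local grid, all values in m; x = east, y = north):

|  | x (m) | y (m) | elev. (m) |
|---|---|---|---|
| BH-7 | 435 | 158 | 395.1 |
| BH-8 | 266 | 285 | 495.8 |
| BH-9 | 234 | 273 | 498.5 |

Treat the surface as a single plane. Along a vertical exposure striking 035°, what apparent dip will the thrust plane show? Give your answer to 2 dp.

12.73°

Two edge vectors: BH-7→BH-8 = (-169, 127, 100.7), BH-7→BH-9 = (-201, 115, 103.4).
Normal n = (BH-7→BH-8) × (BH-7→BH-9) = (1551.3, -2766.1, 6092).
So ∂z/∂x = −n_x/n_z = −0.25465 and ∂z/∂y = −n_y/n_z = 0.45405.
Unit vector along 035° is (sin 35°, cos 35°) = (0.5736, 0.8192).
Slope in that direction = a·(0.5736) + b·(0.8192) = 0.22588.
Apparent dip = arctan|0.22588| = 12.73° (true dip is 27.5°, so apparent ≤ true as expected).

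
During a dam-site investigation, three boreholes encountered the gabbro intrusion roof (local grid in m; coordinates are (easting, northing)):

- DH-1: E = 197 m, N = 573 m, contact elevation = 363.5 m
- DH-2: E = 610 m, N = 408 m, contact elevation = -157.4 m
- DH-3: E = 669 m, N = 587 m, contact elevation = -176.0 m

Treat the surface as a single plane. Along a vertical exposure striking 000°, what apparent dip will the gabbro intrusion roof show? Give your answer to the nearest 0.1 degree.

Two edge vectors: DH-1→DH-2 = (413, -165, -520.9), DH-1→DH-3 = (472, 14, -539.5).
Normal n = (DH-1→DH-2) × (DH-1→DH-3) = (96310.1, -23051.3, 83662).
So ∂z/∂E = −n_x/n_z = −1.15118 and ∂z/∂N = −n_y/n_z = 0.27553.
Unit vector along 000° is (sin 0°, cos 0°) = (0.0000, 1.0000).
Slope in that direction = a·(0.0000) + b·(1.0000) = 0.27553.
Apparent dip = arctan|0.27553| = 15.4° (true dip is 49.8°, so apparent ≤ true as expected).

15.4°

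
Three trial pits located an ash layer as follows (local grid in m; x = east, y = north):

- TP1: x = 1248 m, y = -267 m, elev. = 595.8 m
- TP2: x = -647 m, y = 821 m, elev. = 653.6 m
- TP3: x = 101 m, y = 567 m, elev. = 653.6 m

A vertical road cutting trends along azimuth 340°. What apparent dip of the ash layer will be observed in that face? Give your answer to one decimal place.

6.1°

Two edge vectors: TP1→TP2 = (-1895, 1088, 57.8), TP1→TP3 = (-1147, 834, 57.8).
Normal n = (TP1→TP2) × (TP1→TP3) = (14681.2, 43234.4, -332494).
So ∂z/∂x = −n_x/n_z = 0.04415 and ∂z/∂y = −n_y/n_z = 0.13003.
Unit vector along 340° is (sin 340°, cos 340°) = (-0.3420, 0.9397).
Slope in that direction = a·(-0.3420) + b·(0.9397) = 0.10709.
Apparent dip = arctan|0.10709| = 6.1° (true dip is 7.8°, so apparent ≤ true as expected).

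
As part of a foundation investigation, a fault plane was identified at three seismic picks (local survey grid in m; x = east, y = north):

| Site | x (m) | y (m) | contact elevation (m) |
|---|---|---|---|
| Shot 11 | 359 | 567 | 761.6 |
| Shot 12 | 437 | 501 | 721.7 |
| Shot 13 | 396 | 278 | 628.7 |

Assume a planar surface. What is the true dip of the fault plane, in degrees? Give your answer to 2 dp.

Two edge vectors: Shot 11→Shot 12 = (78, -66, -39.9), Shot 11→Shot 13 = (37, -289, -132.9).
Normal n = (Shot 11→Shot 12) × (Shot 11→Shot 13) = (-2759.7, 8889.9, -20100).
So ∂z/∂x = −n_x/n_z = −0.13730 and ∂z/∂y = −n_y/n_z = 0.44228.
Gradient magnitude |∇z| = √(a² + b²) = √(0.01885 + 0.19561) = 0.46310.
True dip = arctan(0.46310) = 24.85°, dipping toward SSE (azimuth ≈ 163°).

24.85°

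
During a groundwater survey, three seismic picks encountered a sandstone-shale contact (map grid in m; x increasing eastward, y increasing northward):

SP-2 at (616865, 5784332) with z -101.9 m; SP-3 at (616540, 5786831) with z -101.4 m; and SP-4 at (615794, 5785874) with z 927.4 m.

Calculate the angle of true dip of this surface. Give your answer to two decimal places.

Let the plane be z = a·x + b·y + c.
SP-3−SP-2: −325a + 2499b = 0.5;  SP-4−SP-2: −1071a + 1542b = 1029.3.
Solving gives a = −1.18212, b = −0.15354.
Gradient magnitude |∇z| = √(a² + b²) = √(1.39742 + 0.02357) = 1.19205.
True dip = arctan(1.19205) = 50.01°, dipping toward E (azimuth ≈ 083°).

50.01°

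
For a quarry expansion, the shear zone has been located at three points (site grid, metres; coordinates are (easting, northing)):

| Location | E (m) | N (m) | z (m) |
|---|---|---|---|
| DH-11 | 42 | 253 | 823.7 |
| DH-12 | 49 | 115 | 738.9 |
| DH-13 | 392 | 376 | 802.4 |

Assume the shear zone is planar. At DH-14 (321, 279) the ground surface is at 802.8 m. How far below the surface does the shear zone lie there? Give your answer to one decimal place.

39.4 m

Let the plane be z = a·E + b·N + c.
DH-12−DH-11: 7a − 138b = −84.8;  DH-13−DH-11: 350a + 123b = −21.3.
Solving gives a = −0.27196, b = 0.60070.
Then c = 823.7 − a·42 − b·253 = 683.15.
At (321, 279): z_contact = −87.30 + 167.59 + 683.15 = 763.44 m.
Depth below ground = 802.8 − 763.44 = 39.4 m.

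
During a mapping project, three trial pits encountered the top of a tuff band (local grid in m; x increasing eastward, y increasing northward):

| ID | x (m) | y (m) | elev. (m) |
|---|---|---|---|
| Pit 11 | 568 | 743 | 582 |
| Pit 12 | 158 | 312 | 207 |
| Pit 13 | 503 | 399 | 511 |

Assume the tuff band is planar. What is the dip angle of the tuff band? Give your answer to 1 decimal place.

41.1°

Let the plane be z = a·x + b·y + c.
Pit 12−Pit 11: −410a − 431b = −375;  Pit 13−Pit 11: −65a − 344b = −71.
Solving gives a = 0.87060, b = 0.04189.
Gradient magnitude |∇z| = √(a² + b²) = √(0.75794 + 0.00176) = 0.87160.
True dip = arctan(0.87160) = 41.1°, dipping toward W (azimuth ≈ 267°).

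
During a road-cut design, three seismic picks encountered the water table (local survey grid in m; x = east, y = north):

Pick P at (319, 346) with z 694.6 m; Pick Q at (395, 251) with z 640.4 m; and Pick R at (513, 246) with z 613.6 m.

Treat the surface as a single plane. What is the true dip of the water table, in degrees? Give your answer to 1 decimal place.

24.4°

Let the plane be z = a·x + b·y + c.
Pick Q−Pick P: 76a − 95b = −54.2;  Pick R−Pick P: 194a − 100b = −81.
Solving gives a = −0.21006, b = 0.40247.
Gradient magnitude |∇z| = √(a² + b²) = √(0.04413 + 0.16199) = 0.45400.
True dip = arctan(0.45400) = 24.4°, dipping toward SSE (azimuth ≈ 152°).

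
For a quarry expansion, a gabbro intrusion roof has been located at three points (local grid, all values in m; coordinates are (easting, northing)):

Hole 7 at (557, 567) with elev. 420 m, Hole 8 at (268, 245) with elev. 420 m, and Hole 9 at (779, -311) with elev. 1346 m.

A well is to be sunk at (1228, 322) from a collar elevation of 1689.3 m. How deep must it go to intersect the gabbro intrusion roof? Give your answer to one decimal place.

452.5 m

Let the plane be z = a·E + b·N + c.
Hole 8−Hole 7: −289a − 322b = 0;  Hole 9−Hole 7: 222a − 878b = 926.
Solving gives a = 0.916815, b = −0.822855.
Then c = 420 − a·557 − b·567 = 375.89.
At (1228, 322): z_contact = 1125.85 − 264.96 + 375.89 = 1236.78 m.
Depth below ground = 1689.3 − 1236.78 = 452.5 m.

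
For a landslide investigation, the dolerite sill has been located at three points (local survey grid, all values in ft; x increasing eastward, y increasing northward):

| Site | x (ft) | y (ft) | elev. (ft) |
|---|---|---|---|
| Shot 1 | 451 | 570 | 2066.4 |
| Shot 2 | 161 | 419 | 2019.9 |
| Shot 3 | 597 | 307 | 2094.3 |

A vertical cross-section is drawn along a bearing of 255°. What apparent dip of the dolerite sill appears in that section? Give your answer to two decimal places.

Two edge vectors: Shot 1→Shot 2 = (-290, -151, -46.5), Shot 1→Shot 3 = (146, -263, 27.9).
Normal n = (Shot 1→Shot 2) × (Shot 1→Shot 3) = (-16442.4, 1302, 98316).
So ∂z/∂x = −n_x/n_z = 0.16724 and ∂z/∂y = −n_y/n_z = −0.01324.
Unit vector along 255° is (sin 255°, cos 255°) = (-0.9659, -0.2588).
Slope in that direction = a·(-0.9659) + b·(-0.2588) = −0.15811.
Apparent dip = arctan|0.15811| = 8.98° (true dip is 9.5°, so apparent ≤ true as expected).

8.98°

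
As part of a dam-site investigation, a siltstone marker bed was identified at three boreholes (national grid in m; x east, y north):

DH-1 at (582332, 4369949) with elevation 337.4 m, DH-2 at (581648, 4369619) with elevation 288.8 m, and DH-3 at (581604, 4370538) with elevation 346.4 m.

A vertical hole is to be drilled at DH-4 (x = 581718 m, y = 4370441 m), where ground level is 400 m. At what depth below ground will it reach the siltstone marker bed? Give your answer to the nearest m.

55 m

Two edge vectors: DH-1→DH-2 = (-684, -330, -48.6), DH-1→DH-3 = (-728, 589, 9).
Normal n = (DH-1→DH-2) × (DH-1→DH-3) = (25655.4, 41536.8, -643116).
So ∂z/∂x = −n_x/n_z = 0.03989234 and ∂z/∂y = −n_y/n_z = 0.06458679.
Intercept c from DH-1: 337.4 − 23230.58 − 282240.99 = −305134.18.
At (581718, 4370441): z_contact = 23206.1 + 282272.8 − 305134.18 = 344.7 m.
Depth below ground = 400 − 344.7 = 55 m.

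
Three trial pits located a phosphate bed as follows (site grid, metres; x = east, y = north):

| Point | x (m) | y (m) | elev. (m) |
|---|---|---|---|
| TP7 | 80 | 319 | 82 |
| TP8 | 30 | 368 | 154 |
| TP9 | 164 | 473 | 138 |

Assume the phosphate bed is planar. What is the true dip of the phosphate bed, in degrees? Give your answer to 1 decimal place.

Let the plane be z = a·x + b·y + c.
TP8−TP7: −50a + 49b = 72;  TP9−TP7: 84a + 154b = 56.
Solving gives a = −0.70616, b = 0.74882.
Gradient magnitude |∇z| = √(a² + b²) = √(0.49866 + 0.56072) = 1.02927.
True dip = arctan(1.02927) = 45.8°, dipping toward SE (azimuth ≈ 137°).

45.8°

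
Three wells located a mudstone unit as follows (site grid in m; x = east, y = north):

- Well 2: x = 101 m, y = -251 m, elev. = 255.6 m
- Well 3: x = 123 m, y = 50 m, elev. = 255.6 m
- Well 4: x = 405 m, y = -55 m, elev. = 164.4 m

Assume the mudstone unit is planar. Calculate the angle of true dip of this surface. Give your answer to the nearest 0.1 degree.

17.5°

Let the plane be z = a·x + b·y + c.
Well 3−Well 2: 22a + 301b = 0;  Well 4−Well 2: 304a + 196b = −91.2.
Solving gives a = −0.31484, b = 0.02301.
Gradient magnitude |∇z| = √(a² + b²) = √(0.09912 + 0.00053) = 0.31568.
True dip = arctan(0.31568) = 17.5°, dipping toward E (azimuth ≈ 094°).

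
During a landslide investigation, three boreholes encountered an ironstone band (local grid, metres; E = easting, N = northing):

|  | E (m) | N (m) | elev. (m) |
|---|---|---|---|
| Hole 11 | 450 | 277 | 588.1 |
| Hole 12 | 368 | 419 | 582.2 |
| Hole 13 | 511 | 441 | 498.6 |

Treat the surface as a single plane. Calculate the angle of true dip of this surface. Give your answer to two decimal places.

32.42°

Let the plane be z = a·E + b·N + c.
Hole 12−Hole 11: −82a + 142b = −5.9;  Hole 13−Hole 11: 61a + 164b = −89.5.
Solving gives a = −0.53104, b = −0.34821.
Gradient magnitude |∇z| = √(a² + b²) = √(0.28201 + 0.12125) = 0.63503.
True dip = arctan(0.63503) = 32.42°, dipping toward ENE (azimuth ≈ 057°).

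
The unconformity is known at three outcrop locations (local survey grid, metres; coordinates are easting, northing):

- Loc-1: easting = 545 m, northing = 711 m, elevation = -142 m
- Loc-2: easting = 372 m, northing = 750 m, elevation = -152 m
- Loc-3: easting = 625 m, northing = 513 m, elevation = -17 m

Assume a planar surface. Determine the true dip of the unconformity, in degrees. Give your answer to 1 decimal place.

Let the plane be z = a·easting + b·northing + c.
Loc-2−Loc-1: −173a + 39b = −10;  Loc-3−Loc-1: 80a − 198b = 125.
Solving gives a = −0.09299, b = −0.66888.
Gradient magnitude |∇z| = √(a² + b²) = √(0.00865 + 0.44740) = 0.67532.
True dip = arctan(0.67532) = 34.0°, dipping toward N (azimuth ≈ 008°).

34.0°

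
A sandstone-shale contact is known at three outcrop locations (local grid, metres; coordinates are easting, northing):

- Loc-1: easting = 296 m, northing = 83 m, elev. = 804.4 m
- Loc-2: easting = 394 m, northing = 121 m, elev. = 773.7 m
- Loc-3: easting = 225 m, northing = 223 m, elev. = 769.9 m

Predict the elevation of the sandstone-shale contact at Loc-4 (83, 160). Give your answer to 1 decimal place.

Two edge vectors: Loc-1→Loc-2 = (98, 38, -30.7), Loc-1→Loc-3 = (-71, 140, -34.5).
Normal n = (Loc-1→Loc-2) × (Loc-1→Loc-3) = (2987, 5560.7, 16418).
So ∂z/∂easting = −n_x/n_z = −0.18193 and ∂z/∂northing = −n_y/n_z = −0.33870.
Intercept c from Loc-1: 804.4 + 53.85 + 28.11 = 886.36.
At (83, 160): z = −15.1 − 54.2 + 886.36 = 817.1 m.

817.1 m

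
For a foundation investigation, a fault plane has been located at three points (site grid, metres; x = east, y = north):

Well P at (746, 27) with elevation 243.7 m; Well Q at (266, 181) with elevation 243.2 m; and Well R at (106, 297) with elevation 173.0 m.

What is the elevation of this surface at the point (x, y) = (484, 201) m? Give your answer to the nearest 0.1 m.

146.0 m

Two edge vectors: Well P→Well Q = (-480, 154, -0.5), Well P→Well R = (-640, 270, -70.7).
Normal n = (Well P→Well Q) × (Well P→Well R) = (-10752.8, -33616, -31040).
So ∂z/∂x = −n_x/n_z = −0.34642 and ∂z/∂y = −n_y/n_z = −1.08299.
Intercept c from Well P: 243.7 + 258.43 + 29.24 = 531.37.
At (484, 201): z = −167.7 − 217.7 + 531.37 = 146.0 m.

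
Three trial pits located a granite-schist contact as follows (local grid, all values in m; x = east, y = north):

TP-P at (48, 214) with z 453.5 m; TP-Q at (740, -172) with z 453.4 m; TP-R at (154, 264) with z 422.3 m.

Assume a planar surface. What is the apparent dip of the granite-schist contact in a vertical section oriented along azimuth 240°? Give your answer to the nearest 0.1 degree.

15.7°

Two edge vectors: TP-P→TP-Q = (692, -386, -0.1), TP-P→TP-R = (106, 50, -31.2).
Normal n = (TP-P→TP-Q) × (TP-P→TP-R) = (12048.2, 21579.8, 75516).
So ∂z/∂x = −n_x/n_z = −0.15954 and ∂z/∂y = −n_y/n_z = −0.28576.
Unit vector along 240° is (sin 240°, cos 240°) = (-0.8660, -0.5000).
Slope in that direction = a·(-0.8660) + b·(-0.5000) = 0.28105.
Apparent dip = arctan|0.28105| = 15.7° (true dip is 18.1°, so apparent ≤ true as expected).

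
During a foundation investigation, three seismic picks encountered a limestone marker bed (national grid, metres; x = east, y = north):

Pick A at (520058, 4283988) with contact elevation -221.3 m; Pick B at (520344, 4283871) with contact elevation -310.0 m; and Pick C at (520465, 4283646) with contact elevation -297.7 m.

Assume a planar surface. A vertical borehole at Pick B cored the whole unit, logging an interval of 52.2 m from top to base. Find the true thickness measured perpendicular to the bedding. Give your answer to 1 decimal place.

Two edge vectors: Pick A→Pick B = (286, -117, -88.7), Pick A→Pick C = (407, -342, -76.4).
Normal n = (Pick A→Pick B) × (Pick A→Pick C) = (-21396.6, -14250.5, -50193).
So ∂z/∂x = −n_x/n_z = −0.42629 and ∂z/∂y = −n_y/n_z = −0.28391.
|∇z| = √(a²+b²) = 0.51218, so dip δ = arctan(0.51218) = 27.12°.
True thickness = vertical thickness × cos δ = 52.2 × cos 27.12° = 46.5 m.

46.5 m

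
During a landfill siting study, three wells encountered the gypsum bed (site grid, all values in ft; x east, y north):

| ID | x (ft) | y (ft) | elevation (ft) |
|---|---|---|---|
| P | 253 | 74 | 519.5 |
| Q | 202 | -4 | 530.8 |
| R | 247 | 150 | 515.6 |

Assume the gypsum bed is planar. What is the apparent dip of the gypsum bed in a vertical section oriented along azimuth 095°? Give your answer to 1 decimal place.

Let the plane be z = a·x + b·y + c.
Q−P: −51a − 78b = 11.3;  R−P: −6a + 76b = −3.9.
Solving gives a = −0.12767, b = −0.06140.
Unit vector along 095° is (sin 95°, cos 95°) = (0.9962, -0.0872).
Slope in that direction = a·(0.9962) + b·(-0.0872) = −0.12183.
Apparent dip = arctan|0.12183| = 6.9° (true dip is 8.1°, so apparent ≤ true as expected).

6.9°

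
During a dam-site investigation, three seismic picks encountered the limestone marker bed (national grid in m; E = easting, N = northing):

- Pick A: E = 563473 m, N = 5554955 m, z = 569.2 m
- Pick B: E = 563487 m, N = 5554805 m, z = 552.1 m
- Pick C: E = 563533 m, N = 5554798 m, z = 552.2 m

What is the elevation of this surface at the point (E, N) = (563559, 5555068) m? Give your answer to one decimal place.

Let the plane be z = a·E + b·N + c.
Pick B−Pick A: 14a − 150b = −17.1;  Pick C−Pick A: 60a − 157b = −17.
Solving gives a = 0.019802999, b = 0.115848280.
Then c = 569.2 − a·563473 − b·5554955 = −654121.24.
At (563559, 5555068): z = 11160.2 + 643545.1 − 654121.24 = 584.0 m.

584.0 m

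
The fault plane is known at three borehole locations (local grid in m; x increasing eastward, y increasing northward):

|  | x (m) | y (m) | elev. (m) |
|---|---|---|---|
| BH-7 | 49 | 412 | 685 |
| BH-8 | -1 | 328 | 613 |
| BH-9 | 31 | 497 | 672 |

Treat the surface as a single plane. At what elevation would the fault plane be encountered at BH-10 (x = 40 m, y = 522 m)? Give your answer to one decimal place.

Two edge vectors: BH-7→BH-8 = (-50, -84, -72), BH-7→BH-9 = (-18, 85, -13).
Normal n = (BH-7→BH-8) × (BH-7→BH-9) = (7212, 646, -5762).
So ∂z/∂x = −n_x/n_z = 1.25165 and ∂z/∂y = −n_y/n_z = 0.11211.
Intercept c from BH-7: 685 − 61.33 − 46.19 = 577.48.
At (40, 522): z = 50.1 + 58.5 + 577.48 = 686.1 m.

686.1 m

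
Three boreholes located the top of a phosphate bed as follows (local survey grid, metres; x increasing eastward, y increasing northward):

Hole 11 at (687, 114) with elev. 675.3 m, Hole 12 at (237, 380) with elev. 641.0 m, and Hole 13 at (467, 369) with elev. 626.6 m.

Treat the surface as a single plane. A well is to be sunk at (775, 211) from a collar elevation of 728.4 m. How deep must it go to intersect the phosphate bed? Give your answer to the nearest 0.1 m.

Two edge vectors: Hole 11→Hole 12 = (-450, 266, -34.3), Hole 11→Hole 13 = (-220, 255, -48.7).
Normal n = (Hole 11→Hole 12) × (Hole 11→Hole 13) = (-4207.7, -14369, -56230).
So ∂z/∂x = −n_x/n_z = −0.07483 and ∂z/∂y = −n_y/n_z = −0.25554.
Intercept c from Hole 11: 675.3 + 51.41 + 29.13 = 755.84.
At (775, 211): z_contact = −57.99 − 53.92 + 755.84 = 643.93 m.
Depth below ground = 728.4 − 643.93 = 84.5 m.

84.5 m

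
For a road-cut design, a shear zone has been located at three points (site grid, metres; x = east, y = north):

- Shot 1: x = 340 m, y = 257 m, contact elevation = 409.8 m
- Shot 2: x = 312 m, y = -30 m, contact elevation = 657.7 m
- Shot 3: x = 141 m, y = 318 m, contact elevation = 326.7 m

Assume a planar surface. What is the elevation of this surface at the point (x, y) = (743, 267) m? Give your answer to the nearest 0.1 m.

Let the plane be z = a·x + b·y + c.
Shot 2−Shot 1: −28a − 287b = 247.9;  Shot 3−Shot 1: −199a + 61b = −83.1.
Solving gives a = 0.14838, b = −0.87824.
Then c = 409.8 − a·340 − b·257 = 585.06.
At (743, 267): z = 110.2 − 234.5 + 585.06 = 460.8 m.

460.8 m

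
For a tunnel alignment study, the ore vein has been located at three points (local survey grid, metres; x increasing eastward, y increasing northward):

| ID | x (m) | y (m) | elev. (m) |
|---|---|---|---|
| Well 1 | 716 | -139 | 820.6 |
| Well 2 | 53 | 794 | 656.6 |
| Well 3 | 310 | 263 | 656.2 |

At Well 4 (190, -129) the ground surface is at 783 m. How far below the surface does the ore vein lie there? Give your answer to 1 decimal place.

Two edge vectors: Well 1→Well 2 = (-663, 933, -164), Well 1→Well 3 = (-406, 402, -164.4).
Normal n = (Well 1→Well 2) × (Well 1→Well 3) = (-87457.2, -42413.2, 112272).
So ∂z/∂x = −n_x/n_z = 0.77898 and ∂z/∂y = −n_y/n_z = 0.37777.
Intercept c from Well 1: 820.6 − 557.75 + 52.51 = 315.36.
At (190, -129): z_contact = 148.01 − 48.73 + 315.36 = 414.64 m.
Depth below ground = 783 − 414.64 = 368.4 m.

368.4 m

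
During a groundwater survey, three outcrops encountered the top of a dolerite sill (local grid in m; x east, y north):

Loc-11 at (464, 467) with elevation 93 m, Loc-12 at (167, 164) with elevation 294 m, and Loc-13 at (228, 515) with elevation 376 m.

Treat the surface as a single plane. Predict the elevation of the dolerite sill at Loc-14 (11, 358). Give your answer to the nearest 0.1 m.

Two edge vectors: Loc-11→Loc-12 = (-297, -303, 201), Loc-11→Loc-13 = (-236, 48, 283).
Normal n = (Loc-11→Loc-12) × (Loc-11→Loc-13) = (-95397, 36615, -85764).
So ∂z/∂x = −n_x/n_z = −1.11232 and ∂z/∂y = −n_y/n_z = 0.42693.
Intercept c from Loc-11: 93 + 516.12 − 199.38 = 409.74.
At (11, 358): z = −12.2 + 152.8 + 409.74 = 550.3 m.

550.3 m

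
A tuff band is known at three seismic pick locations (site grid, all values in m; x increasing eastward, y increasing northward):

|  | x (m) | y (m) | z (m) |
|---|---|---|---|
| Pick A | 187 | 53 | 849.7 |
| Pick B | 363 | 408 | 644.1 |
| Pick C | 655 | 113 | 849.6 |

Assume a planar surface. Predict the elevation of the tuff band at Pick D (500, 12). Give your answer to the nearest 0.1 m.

Let the plane be z = a·x + b·y + c.
Pick B−Pick A: 176a + 355b = −205.6;  Pick C−Pick A: 468a + 60b = −0.1.
Solving gives a = 0.07906, b = −0.61835.
Then c = 849.7 − a·187 − b·53 = 867.69.
At (500, 12): z = 39.5 − 7.4 + 867.69 = 899.8 m.

899.8 m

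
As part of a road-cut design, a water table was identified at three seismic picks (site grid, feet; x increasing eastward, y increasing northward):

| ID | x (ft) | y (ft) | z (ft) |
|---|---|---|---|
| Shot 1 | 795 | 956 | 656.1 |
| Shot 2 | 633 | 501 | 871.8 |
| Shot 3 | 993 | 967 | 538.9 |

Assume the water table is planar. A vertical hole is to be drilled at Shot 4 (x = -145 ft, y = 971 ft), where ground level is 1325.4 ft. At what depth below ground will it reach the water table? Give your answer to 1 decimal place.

131.0 ft

Two edge vectors: Shot 1→Shot 2 = (-162, -455, 215.7), Shot 1→Shot 3 = (198, 11, -117.2).
Normal n = (Shot 1→Shot 2) × (Shot 1→Shot 3) = (50953.3, 23722.2, 88308).
So ∂z/∂x = −n_x/n_z = −0.57700 and ∂z/∂y = −n_y/n_z = −0.26863.
Intercept c from Shot 1: 656.1 + 458.71 + 256.81 = 1371.62.
At (-145, 971): z_contact = 83.66 − 260.84 + 1371.62 = 1194.45 ft.
Depth below ground = 1325.4 − 1194.45 = 131.0 ft.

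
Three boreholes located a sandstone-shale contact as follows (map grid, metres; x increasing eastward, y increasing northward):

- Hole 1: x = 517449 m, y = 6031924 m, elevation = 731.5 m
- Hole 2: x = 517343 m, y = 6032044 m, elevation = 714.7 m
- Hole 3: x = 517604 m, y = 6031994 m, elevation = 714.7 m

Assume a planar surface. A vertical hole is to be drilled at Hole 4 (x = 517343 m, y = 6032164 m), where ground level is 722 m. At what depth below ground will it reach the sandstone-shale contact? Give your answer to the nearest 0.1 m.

Two edge vectors: Hole 1→Hole 2 = (-106, 120, -16.8), Hole 1→Hole 3 = (155, 70, -16.8).
Normal n = (Hole 1→Hole 2) × (Hole 1→Hole 3) = (-840, -4384.8, -26020).
So ∂z/∂x = −n_x/n_z = −0.032282859 and ∂z/∂y = −n_y/n_z = −0.168516526.
Intercept c from Hole 1: 731.5 + 16704.73 + 1016478.88 = 1033915.11.
At (517343, 6032164): z_contact = −16701.31 − 1016519.32 + 1033915.11 = 694.48 m.
Depth below ground = 722 − 694.48 = 27.5 m.

27.5 m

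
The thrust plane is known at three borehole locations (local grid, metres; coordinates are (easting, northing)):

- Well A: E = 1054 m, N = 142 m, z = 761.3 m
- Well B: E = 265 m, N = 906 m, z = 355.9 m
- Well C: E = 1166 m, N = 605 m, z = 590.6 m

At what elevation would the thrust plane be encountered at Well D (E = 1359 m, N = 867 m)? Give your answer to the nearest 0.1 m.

Two edge vectors: Well A→Well B = (-789, 764, -405.4), Well A→Well C = (112, 463, -170.7).
Normal n = (Well A→Well B) × (Well A→Well C) = (57285.4, -180087.1, -450875).
So ∂z/∂E = −n_x/n_z = 0.127054 and ∂z/∂N = −n_y/n_z = −0.399417.
Intercept c from Well A: 761.3 − 133.91 + 56.72 = 684.10.
At (1359, 867): z = 172.7 − 346.3 + 684.10 = 510.5 m.

510.5 m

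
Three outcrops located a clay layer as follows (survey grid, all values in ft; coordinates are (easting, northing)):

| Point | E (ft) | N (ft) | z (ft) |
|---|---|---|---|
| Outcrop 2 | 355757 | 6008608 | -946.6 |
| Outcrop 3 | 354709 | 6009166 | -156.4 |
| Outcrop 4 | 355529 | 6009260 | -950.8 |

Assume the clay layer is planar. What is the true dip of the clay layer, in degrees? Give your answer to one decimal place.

44.7°

Two edge vectors: Outcrop 2→Outcrop 3 = (-1048, 558, 790.2), Outcrop 2→Outcrop 4 = (-228, 652, -4.2).
Normal n = (Outcrop 2→Outcrop 3) × (Outcrop 2→Outcrop 4) = (-517554, -184567.2, -556072).
So ∂z/∂E = −n_x/n_z = −0.93073 and ∂z/∂N = −n_y/n_z = −0.33191.
Gradient magnitude |∇z| = √(a² + b²) = √(0.86626 + 0.11017) = 0.98814.
True dip = arctan(0.98814) = 44.7°, dipping toward ENE (azimuth ≈ 070°).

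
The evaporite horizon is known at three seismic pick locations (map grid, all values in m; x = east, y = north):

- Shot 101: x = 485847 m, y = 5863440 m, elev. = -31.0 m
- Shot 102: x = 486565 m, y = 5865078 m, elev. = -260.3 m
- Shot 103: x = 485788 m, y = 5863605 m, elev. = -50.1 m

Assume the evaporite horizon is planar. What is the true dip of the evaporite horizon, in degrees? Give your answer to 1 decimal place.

7.4°

Let the plane be z = a·x + b·y + c.
Shot 102−Shot 101: 718a + 1638b = −229.3;  Shot 103−Shot 101: −59a + 165b = −19.1.
Solving gives a = −0.03044, b = −0.12664.
Gradient magnitude |∇z| = √(a² + b²) = √(0.00093 + 0.01604) = 0.13025.
True dip = arctan(0.13025) = 7.4°, dipping toward NNE (azimuth ≈ 014°).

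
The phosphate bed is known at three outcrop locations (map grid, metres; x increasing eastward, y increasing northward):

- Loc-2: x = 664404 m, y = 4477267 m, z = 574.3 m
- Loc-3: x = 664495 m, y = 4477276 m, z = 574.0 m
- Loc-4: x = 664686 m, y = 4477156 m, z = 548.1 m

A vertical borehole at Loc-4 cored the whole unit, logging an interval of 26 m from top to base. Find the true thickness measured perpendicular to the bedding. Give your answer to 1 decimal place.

Two edge vectors: Loc-2→Loc-3 = (91, 9, -0.3), Loc-2→Loc-4 = (282, -111, -26.2).
Normal n = (Loc-2→Loc-3) × (Loc-2→Loc-4) = (-269.1, 2299.6, -12639).
So ∂z/∂x = −n_x/n_z = −0.02129 and ∂z/∂y = −n_y/n_z = 0.18194.
|∇z| = √(a²+b²) = 0.18319, so dip δ = arctan(0.18319) = 10.38°.
True thickness = vertical thickness × cos δ = 26 × cos 10.38° = 25.6 m.

25.6 m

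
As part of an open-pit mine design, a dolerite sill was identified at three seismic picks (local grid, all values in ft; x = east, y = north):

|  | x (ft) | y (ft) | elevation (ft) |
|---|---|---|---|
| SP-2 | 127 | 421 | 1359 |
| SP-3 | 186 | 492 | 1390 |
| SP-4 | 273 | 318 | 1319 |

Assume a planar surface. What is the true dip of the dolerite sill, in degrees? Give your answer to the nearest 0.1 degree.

22.7°

Two edge vectors: SP-2→SP-3 = (59, 71, 31), SP-2→SP-4 = (146, -103, -40).
Normal n = (SP-2→SP-3) × (SP-2→SP-4) = (353, 6886, -16443).
So ∂z/∂x = −n_x/n_z = 0.02147 and ∂z/∂y = −n_y/n_z = 0.41878.
Gradient magnitude |∇z| = √(a² + b²) = √(0.00046 + 0.17538) = 0.41933.
True dip = arctan(0.41933) = 22.7°, dipping toward S (azimuth ≈ 183°).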